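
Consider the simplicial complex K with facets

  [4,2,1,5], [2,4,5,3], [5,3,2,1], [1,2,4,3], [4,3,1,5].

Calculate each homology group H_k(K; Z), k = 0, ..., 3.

Order the vertices as 1 < 2 < 3 < 4 < 5. Listing each simplex with vertices in this order, K has dimension 3 with simplices:

  0-simplices (5): [1], [2], [3], [4], [5]
  1-simplices (10): [1,2], [1,3], [1,4], [1,5], [2,3], [2,4], [2,5], [3,4], [3,5], [4,5]
  2-simplices (10): [1,2,3], [1,2,4], [1,2,5], [1,3,4], [1,3,5], [1,4,5], [2,3,4], [2,3,5], [2,4,5], [3,4,5]
  3-simplices (5): [1,2,3,4], [1,2,3,5], [1,2,4,5], [1,3,4,5], [2,3,4,5]

giving chain groups C_0 ≅ Z^5, C_1 ≅ Z^10, C_2 ≅ Z^10, C_3 ≅ Z^5.

∂_1: C_1 → C_0 sends each edge [p,q] (with p < q) to q − p. For instance
  ∂[1,5] = [5] − [1].
This gives a 5×10 integer matrix of rank 4; reducing to Smith normal form yields diagonal entries (1,1,1,1).

The boundary map ∂_2: C_2 → C_1 sends each 2-simplex [p,q,r] to [q,r] − [p,r] + [p,q]. For instance
  ∂[1,2,3] = [2,3] − [1,3] + [1,2],
  ∂[2,3,5] = [3,5] − [2,5] + [2,3].
The resulting 10×10 matrix has rank 6, and its Smith normal form has invariant factors (1,1,1,1,1,1).

Boundary ∂_3: C_3 → C_2 sends each 3-simplex σ to the alternating sum Σ_i (−1)^i (σ with its i-th vertex removed). For instance
  ∂[1,2,3,4] = [2,3,4] − [1,3,4] + [1,2,4] − [1,2,3],
  ∂[1,2,4,5] = [2,4,5] − [1,4,5] + [1,2,5] − [1,2,4].
The resulting 10×5 matrix has rank 4, and its Smith normal form has invariant factors (1,1,1,1).

Computing H_k = (kernel of ∂_k) / (image of ∂_{k+1}):

  H_0: rank C_0 − rank ∂_1 = 5 − 4 = 1, and the invariant factors of ∂_1 are all 1, so H_0 = Z.
  H_1: rank ker ∂_1 − rank ∂_2 = (10 − 4) − 6 = 0, and the invariant factors of ∂_2 are all 1, so H_1 = 0.
  H_2: rank ker ∂_2 − rank ∂_3 = (10 − 6) − 4 = 0, and the invariant factors of ∂_3 are all 1, so H_2 = 0.
  H_3: rank ker ∂_3 − rank ∂_4 = (5 − 4) − 0 = 1, and there is no ∂_4, so H_3 = Z.

(K is a triangulation of the 3-sphere S^3.)

H_0 = Z,  H_1 = 0,  H_2 = 0,  H_3 = Z.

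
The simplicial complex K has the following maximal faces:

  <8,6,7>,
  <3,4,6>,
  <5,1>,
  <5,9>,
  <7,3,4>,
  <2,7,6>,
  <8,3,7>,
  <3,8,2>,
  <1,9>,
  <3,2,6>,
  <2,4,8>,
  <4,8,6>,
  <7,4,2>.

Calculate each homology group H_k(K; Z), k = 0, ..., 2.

Take the total order 1 < 2 < 3 < 4 < 5 < 6 < 7 < 8 < 9 on the vertex set. Then K (dimension 2) consists of the simplices:

  0-simplices (9): [1], [2], [3], [4], [5], [6], [7], [8], [9]
  1-simplices (18): [1,5], [1,9], [2,3], [2,4], [2,6], [2,7], [2,8], [3,4], [3,6], [3,7], [3,8], [4,6], [4,7], [4,8], [5,9], [6,7], [6,8], [7,8]
  2-simplices (10): [2,3,6], [2,3,8], [2,4,7], [2,4,8], [2,6,7], [3,4,6], [3,4,7], [3,7,8], [4,6,8], [6,7,8]

so the chain groups are C_0 ≅ Z^9, C_1 ≅ Z^18, C_2 ≅ Z^10.

The boundary map ∂_1: C_1 → C_0 is given by ∂[p,q] = [q] − [p].
The 9×18 boundary matrix has rank 7 and Smith normal form diag(1,1,1,1,1,1,1).

Boundary ∂_2: C_2 → C_1 maps a triangle to the signed sum of its edges. For instance
  ∂[2,3,6] = [3,6] − [2,6] + [2,3],
  ∂[2,4,7] = [4,7] − [2,7] + [2,4].
The resulting 18×10 matrix has rank 10, and its Smith normal form has invariant factors (1,1,1,1,1,1,1,1,1,2).

Reading off H_k = ker ∂_k / im ∂_{k+1}:

  H_0: rank C_0 − rank ∂_1 = 9 − 7 = 2, and the invariant factors of ∂_1 are all 1, so H_0 ≅ Z^2.
  H_1: rank ker ∂_1 − rank ∂_2 = (18 − 7) − 10 = 1, and ∂_2 has invariant factor 2 > 1, so H_1 ≅ Z × Z/2.
  H_2: rank ker ∂_2 − rank ∂_3 = (10 − 10) − 0 = 0, and there is no ∂_3, so H_2 ≅ 0.

As a check, the Euler characteristic is 9 − 18 + 10 = 1, which agrees with 2 − 1 + 0 = 1.
(K is a triangulation of the disjoint union of the circle S^1 and the real projective plane RP^2.)

H_0 ≅ Z^2,  H_1 ≅ Z × Z/2,  H_2 = 0.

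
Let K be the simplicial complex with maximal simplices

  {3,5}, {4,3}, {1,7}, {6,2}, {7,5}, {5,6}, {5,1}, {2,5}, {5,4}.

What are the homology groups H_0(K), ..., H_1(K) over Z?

Order the vertices as 1 < 2 < 3 < 4 < 5 < 6 < 7. Listing each simplex with vertices in this order, K has dimension 1 with simplices:

  0-simplices (7): [1], [2], [3], [4], [5], [6], [7]
  1-simplices (9): [1,5], [1,7], [2,5], [2,6], [3,4], [3,5], [4,5], [5,6], [5,7]

Hence C_0 ≅ Z^7, C_1 ≅ Z^9.

Boundary ∂_1: C_1 → C_0 maps an edge to its endpoints' difference, ∂[p,q] = q − p.
As a 7×9 matrix over Z this has rank 6, with invariant factors (1,1,1,1,1,1).

Reading off H_k = ker ∂_k / im ∂_{k+1}:

  H_0: rank C_0 − rank ∂_1 = 7 − 6 = 1, and the invariant factors of ∂_1 are all 1, so H_0 ≅ Z.
  H_1: rank ker ∂_1 − rank ∂_2 = (9 − 6) − 0 = 3, and there is no ∂_2, so H_1 ≅ Z^3.

H_0 ≅ Z,  H_1 ≅ Z^3.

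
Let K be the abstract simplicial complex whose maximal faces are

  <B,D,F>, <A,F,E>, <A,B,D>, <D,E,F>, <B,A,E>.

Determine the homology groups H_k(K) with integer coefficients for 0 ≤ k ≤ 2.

Fix the vertex order A < B < D < E < F and write every simplex with vertices in increasing order. Then dim K = 2 and the simplices of K are:

  0-simplices (5): A, B, D, E, F
  1-simplices (10): AB, AD, AE, AF, BD, BE, BF, DE, DF, EF
  2-simplices (5): ABD, ABE, AEF, BDF, DEF

giving chain groups C_0 ≅ Z^5, C_1 ≅ Z^10, C_2 ≅ Z^5.

∂_1: C_1 → C_0 sends each edge [p,q] (with p < q) to q − p. For instance
  ∂BF = F − B.
The resulting 5×10 matrix has rank 4, and its Smith normal form has invariant factors (1,1,1,1).

∂_2: C_2 → C_1 sends each 2-simplex [p,q,r] to [q,r] − [p,r] + [p,q]. For instance
  ∂DEF = EF − DF + DE,
  ∂ABD = BD − AD + AB.
This gives a 10×5 integer matrix of rank 5; reducing to Smith normal form yields diagonal entries (1,1,1,1,1).

Computing H_k = (kernel of ∂_k) / (image of ∂_{k+1}):

  H_0: rank C_0 − rank ∂_1 = 5 − 4 = 1, and the invariant factors of ∂_1 are all 1, so H_0 = Z.
  H_1: rank ker ∂_1 − rank ∂_2 = (10 − 4) − 5 = 1, and the invariant factors of ∂_2 are all 1, so H_1 = Z.
  H_2: rank ker ∂_2 − rank ∂_3 = (5 − 5) − 0 = 0, and there is no ∂_3, so H_2 = 0.

As a check, the Euler characteristic is 5 − 10 + 5 = 0, which agrees with 1 − 1 + 0 = 0.

H_0 = Z,  H_1 = Z,  H_2 = 0.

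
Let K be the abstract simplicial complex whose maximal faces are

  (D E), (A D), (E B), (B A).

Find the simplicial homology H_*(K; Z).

H_0 ≅ Z,  H_1 ≅ Z.

Take the total order A < B < D < E on the vertex set. Then K (dimension 1) consists of the simplices:

  0-simplices (4): A, B, D, E
  1-simplices (4): AB, AD, BE, DE

giving chain groups C_0 ≅ Z^4, C_1 ≅ Z^4.

Boundary ∂_1: C_1 → C_0 maps an edge to its endpoints' difference, ∂[p,q] = q − p. For instance
  ∂DE = E − D.
This gives a 4×4 integer matrix of rank 3; reducing to Smith normal form yields diagonal entries (1,1,1).

Reading off H_k = ker ∂_k / im ∂_{k+1}:

  H_0: rank C_0 − rank ∂_1 = 4 − 3 = 1, and the invariant factors of ∂_1 are all 1, so H_0 = Z.
  H_1: rank ker ∂_1 − rank ∂_2 = (4 − 3) − 0 = 1, and there is no ∂_2, so H_1 = Z.

(K is a triangulation of the circle S^1.)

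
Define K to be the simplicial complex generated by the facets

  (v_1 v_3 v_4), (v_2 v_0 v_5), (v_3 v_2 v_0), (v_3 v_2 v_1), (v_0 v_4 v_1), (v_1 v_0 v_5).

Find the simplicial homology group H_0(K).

We work with the vertex ordering v_0 < v_1 < v_2 < v_3 < v_4 < v_5. The simplices of K, each written with vertices in increasing order, are:

  0-simplices (6): [v_0], [v_1], [v_2], [v_3], [v_4], [v_5]
  1-simplices (12): [v_0,v_1], [v_0,v_2], [v_0,v_3], [v_0,v_4], [v_0,v_5], [v_1,v_2], [v_1,v_3], [v_1,v_4], [v_1,v_5], [v_2,v_3], [v_2,v_5], [v_3,v_4]
  2-simplices (6): [v_0,v_1,v_4], [v_0,v_1,v_5], [v_0,v_2,v_3], [v_0,v_2,v_5], [v_1,v_2,v_3], [v_1,v_3,v_4]

giving chain groups C_0 ≅ Z^6, C_1 ≅ Z^12, C_2 ≅ Z^6.

∂_1: C_1 → C_0 maps an edge to its endpoints' difference, ∂[p,q] = q − p. For instance
  ∂[v_0,v_1] = [v_1] − [v_0].
The 6×12 boundary matrix has rank 5 and Smith normal form diag(1,1,1,1,1).

Boundary ∂_2: C_2 → C_1 sends each 2-simplex [p,q,r] to [q,r] − [p,r] + [p,q]. For instance
  ∂[v_0,v_2,v_3] = [v_2,v_3] − [v_0,v_3] + [v_0,v_2],
  ∂[v_0,v_1,v_4] = [v_1,v_4] − [v_0,v_4] + [v_0,v_1].
The resulting 12×6 matrix has rank 6, and its Smith normal form has invariant factors (1,1,1,1,1,1).

Now H_k = ker ∂_k / im ∂_{k+1}, so:

  H_0: rank C_0 − rank ∂_1 = 6 − 5 = 1, and the invariant factors of ∂_1 are all 1, so H_0 ≅ Z.

H_0 ≅ Z.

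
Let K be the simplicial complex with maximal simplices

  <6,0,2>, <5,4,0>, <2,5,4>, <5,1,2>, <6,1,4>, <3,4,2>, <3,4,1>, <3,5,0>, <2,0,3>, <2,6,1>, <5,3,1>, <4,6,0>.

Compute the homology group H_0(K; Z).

K has 7 vertices, 18 edges, 12 triangles.
rank ∂_0 = 0, rank ∂_1 = 6 ⇒ b_0 = 7 − 0 − 6 = 1; all invariant factors of ∂_1 are 1 so no torsion. So H_0 = Z.

H_0 ≅ Z.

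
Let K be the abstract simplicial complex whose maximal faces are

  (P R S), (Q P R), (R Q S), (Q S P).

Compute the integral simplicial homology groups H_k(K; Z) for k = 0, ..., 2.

H_0 ≅ Z,  H_1 = 0,  H_2 ≅ Z.

Take the total order P < Q < R < S on the vertex set. Then K (dimension 2) consists of the simplices:

  0-simplices (4): P, Q, R, S
  1-simplices (6): PQ, PR, PS, QR, QS, RS
  2-simplices (4): PQR, PQS, PRS, QRS

Hence C_0 ≅ Z^4, C_1 ≅ Z^6, C_2 ≅ Z^4.

Boundary ∂_1: C_1 → C_0 sends each edge [p,q] (with p < q) to q − p.
The resulting 4×6 matrix has rank 3, and its Smith normal form has invariant factors (1,1,1).

Boundary ∂_2: C_2 → C_1 sends each 2-simplex [p,q,r] to [q,r] − [p,r] + [p,q]. For instance
  ∂PQR = QR − PR + PQ,
  ∂QRS = RS − QS + QR.
This gives a 6×4 integer matrix of rank 3; reducing to Smith normal form yields diagonal entries (1,1,1).

Reading off H_k = ker ∂_k / im ∂_{k+1}:

  H_0: rank C_0 − rank ∂_1 = 4 − 3 = 1, and the invariant factors of ∂_1 are all 1, so H_0 = Z.
  H_1: rank ker ∂_1 − rank ∂_2 = (6 − 3) − 3 = 0, and the invariant factors of ∂_2 are all 1, so H_1 = 0.
  H_2: rank ker ∂_2 − rank ∂_3 = (4 − 3) − 0 = 1, and there is no ∂_3, so H_2 = Z.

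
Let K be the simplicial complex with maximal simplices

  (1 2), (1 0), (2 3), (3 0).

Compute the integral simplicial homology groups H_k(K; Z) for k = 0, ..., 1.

H_0 = Z,  H_1 = Z.

We work with the vertex ordering 0 < 1 < 2 < 3. The simplices of K, each written with vertices in increasing order, are:

  0-simplices (4): [0], [1], [2], [3]
  1-simplices (4): [0,1], [0,3], [1,2], [2,3]

so the chain groups are C_0 ≅ Z^4, C_1 ≅ Z^4.

The boundary map ∂_1: C_1 → C_0 is given by ∂[p,q] = [q] − [p].
This gives a 4×4 integer matrix of rank 3; reducing to Smith normal form yields diagonal entries (1,1,1).

Now H_k = ker ∂_k / im ∂_{k+1}, so:

  H_0: rank C_0 − rank ∂_1 = 4 − 3 = 1, and the invariant factors of ∂_1 are all 1, so H_0 = Z.
  H_1: rank ker ∂_1 − rank ∂_2 = (4 − 3) − 0 = 1, and there is no ∂_2, so H_1 = Z.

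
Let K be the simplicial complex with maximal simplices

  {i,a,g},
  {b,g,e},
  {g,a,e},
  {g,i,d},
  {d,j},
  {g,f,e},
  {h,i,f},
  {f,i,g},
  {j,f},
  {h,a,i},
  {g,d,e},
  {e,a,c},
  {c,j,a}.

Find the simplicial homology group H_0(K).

Take the total order a < b < c < d < e < f < g < h < i < j on the vertex set. Then K (dimension 2) consists of the simplices:

  0-simplices (10): a, b, c, d, e, f, g, h, i, j
  1-simplices (22): ac, ae, ag, ah, ai, aj, be, bg, ce, cj, de, dg, di, dj, ef, eg, fg, fh, fi, fj, gi, hi
  2-simplices (11): ace, acj, aeg, agi, ahi, beg, deg, dgi, efg, fgi, fhi

so the chain groups are C_0 ≅ Z^10, C_1 ≅ Z^22, C_2 ≅ Z^11.

∂_1: C_1 → C_0 sends each edge [p,q] (with p < q) to q − p. For instance
  ∂fi = i − f.
As a 10×22 matrix over Z this has rank 9, with invariant factors (1,1,1,1,1,1,1,1,1).

∂_2: C_2 → C_1 sends each 2-simplex [p,q,r] to [q,r] − [p,r] + [p,q]. For instance
  ∂agi = gi − ai + ag,
  ∂ace = ce − ae + ac.
This gives a 22×11 integer matrix of rank 11; reducing to Smith normal form yields diagonal entries (1,1,1,1,1,1,1,1,1,1,1).

From H_k ≅ ker(∂_k) / im(∂_{k+1}) we obtain:

  H_0: rank C_0 − rank ∂_1 = 10 − 9 = 1, and the invariant factors of ∂_1 are all 1, so H_0 ≅ Z.

H_0 = Z.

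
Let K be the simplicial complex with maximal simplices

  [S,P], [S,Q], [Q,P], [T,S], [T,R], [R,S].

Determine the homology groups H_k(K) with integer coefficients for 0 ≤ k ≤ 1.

H_0 = Z,  H_1 = Z^2.

K has 5 vertices, 6 edges.
rank ∂_0 = 0, rank ∂_1 = 4 ⇒ b_0 = 5 − 0 − 4 = 1; all invariant factors of ∂_1 are 1 so no torsion. So H_0 = Z.
rank ∂_1 = 4, rank ∂_2 = 0 ⇒ b_1 = 6 − 4 − 0 = 2. So H_1 = Z^2.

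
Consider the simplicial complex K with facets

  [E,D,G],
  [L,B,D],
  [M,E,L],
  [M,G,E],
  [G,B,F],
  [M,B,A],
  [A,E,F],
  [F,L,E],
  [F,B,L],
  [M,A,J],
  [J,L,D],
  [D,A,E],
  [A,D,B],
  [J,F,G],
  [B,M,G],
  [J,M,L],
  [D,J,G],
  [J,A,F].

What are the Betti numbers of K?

K has 9 vertices, 27 edges, 18 triangles.
rank ∂_0 = 0, rank ∂_1 = 8 ⇒ b_0 = 9 − 0 − 8 = 1; all invariant factors of ∂_1 are 1 so no torsion. So H_0 = Z.
rank ∂_1 = 8, rank ∂_2 = 17 ⇒ b_1 = 27 − 8 − 17 = 2; all invariant factors of ∂_2 are 1 so no torsion. So H_1 = Z^2.
rank ∂_2 = 17, rank ∂_3 = 0 ⇒ b_2 = 18 − 17 − 0 = 1. So H_2 = Z.

b_0 = 1, b_1 = 2, b_2 = 1.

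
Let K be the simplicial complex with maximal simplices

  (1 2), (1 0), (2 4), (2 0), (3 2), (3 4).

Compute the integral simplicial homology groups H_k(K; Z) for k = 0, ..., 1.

H_0 = Z,  H_1 = Z^2.

Fix the vertex order 0 < 1 < 2 < 3 < 4 and write every simplex with vertices in increasing order. Then dim K = 1 and the simplices of K are:

  0-simplices (5): [0], [1], [2], [3], [4]
  1-simplices (6): [0,1], [0,2], [1,2], [2,3], [2,4], [3,4]

giving chain groups C_0 ≅ Z^5, C_1 ≅ Z^6.

The boundary map ∂_1: C_1 → C_0 maps an edge to its endpoints' difference, ∂[p,q] = q − p. For instance
  ∂[2,3] = [3] − [2].
This gives a 5×6 integer matrix of rank 4; reducing to Smith normal form yields diagonal entries (1,1,1,1).

Computing H_k = (kernel of ∂_k) / (image of ∂_{k+1}):

  H_0: rank C_0 − rank ∂_1 = 5 − 4 = 1, and the invariant factors of ∂_1 are all 1, so H_0 = Z.
  H_1: rank ker ∂_1 − rank ∂_2 = (6 − 4) − 0 = 2, and there is no ∂_2, so H_1 = Z^2.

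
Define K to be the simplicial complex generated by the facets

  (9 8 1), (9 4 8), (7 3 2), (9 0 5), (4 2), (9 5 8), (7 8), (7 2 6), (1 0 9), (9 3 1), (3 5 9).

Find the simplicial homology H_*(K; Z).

Order the vertices as 0 < 1 < 2 < 3 < 4 < 5 < 6 < 7 < 8 < 9. Listing each simplex with vertices in this order, K has dimension 2 with simplices:

  0-simplices (10): [0], [1], [2], [3], [4], [5], [6], [7], [8], [9]
  1-simplices (20): [0,1], [0,5], [0,9], [1,3], [1,8], [1,9], [2,3], [2,4], [2,6], [2,7], [3,5], [3,7], [3,9], [4,8], [4,9], [5,8], [5,9], [6,7], [7,8], [8,9]
  2-simplices (9): [0,1,9], [0,5,9], [1,3,9], [1,8,9], [2,3,7], [2,6,7], [3,5,9], [4,8,9], [5,8,9]

so the chain groups are C_0 ≅ Z^10, C_1 ≅ Z^20, C_2 ≅ Z^9.

Boundary ∂_1: C_1 → C_0 sends each edge [p,q] (with p < q) to q − p.
As a 10×20 matrix over Z this has rank 9, with invariant factors (1,1,1,1,1,1,1,1,1).

The boundary map ∂_2: C_2 → C_1 acts by ∂[p,q,r] = [q,r] − [p,r] + [p,q]. For instance
  ∂[0,1,9] = [1,9] − [0,9] + [0,1],
  ∂[2,3,7] = [3,7] − [2,7] + [2,3].
The 20×9 boundary matrix has rank 9 and Smith normal form diag(1,1,1,1,1,1,1,1,1).

Now H_k = ker ∂_k / im ∂_{k+1}, so:

  H_0: rank C_0 − rank ∂_1 = 10 − 9 = 1, and the invariant factors of ∂_1 are all 1, so H_0 = Z.
  H_1: rank ker ∂_1 − rank ∂_2 = (20 − 9) − 9 = 2, and the invariant factors of ∂_2 are all 1, so H_1 = Z^2.
  H_2: rank ker ∂_2 − rank ∂_3 = (9 − 9) − 0 = 0, and there is no ∂_3, so H_2 = 0.

H_0 ≅ Z,  H_1 ≅ Z^2,  H_2 = 0.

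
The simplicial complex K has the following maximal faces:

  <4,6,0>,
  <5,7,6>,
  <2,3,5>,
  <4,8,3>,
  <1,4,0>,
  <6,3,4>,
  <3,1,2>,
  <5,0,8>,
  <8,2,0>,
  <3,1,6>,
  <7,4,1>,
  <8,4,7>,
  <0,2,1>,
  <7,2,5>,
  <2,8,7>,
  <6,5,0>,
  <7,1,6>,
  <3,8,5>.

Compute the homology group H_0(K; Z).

H_0 ≅ Z.

Order the vertices as 0 < 1 < 2 < 3 < 4 < 5 < 6 < 7 < 8. Listing each simplex with vertices in this order, K has dimension 2 with simplices:

  0-simplices (9): [0], [1], [2], [3], [4], [5], [6], [7], [8]
  1-simplices (27): (27 of them)
  2-simplices (18): [0,1,2], [0,1,4], [0,2,8], [0,4,6], [0,5,6], [0,5,8], [1,2,3], [1,3,6], [1,4,7], [1,6,7], [2,3,5], [2,5,7], [2,7,8], [3,4,6], [3,4,8], [3,5,8], [4,7,8], [5,6,7]

so the chain groups are C_0 ≅ Z^9, C_1 ≅ Z^27, C_2 ≅ Z^18.

∂_1: C_1 → C_0 sends each edge [p,q] (with p < q) to q − p. For instance
  ∂[2,8] = [8] − [2].
As a 9×27 matrix over Z this has rank 8, with invariant factors (1,1,1,1,1,1,1,1).

The boundary map ∂_2: C_2 → C_1 acts by ∂[p,q,r] = [q,r] − [p,r] + [p,q]. For instance
  ∂[0,4,6] = [4,6] − [0,6] + [0,4],
  ∂[2,3,5] = [3,5] − [2,5] + [2,3].
The 27×18 boundary matrix has rank 18 and Smith normal form diag(1,1,1,1,1,1,1,1,1,1,1,1,1,1,1,1,1,2).

Computing H_k = (kernel of ∂_k) / (image of ∂_{k+1}):

  H_0: rank C_0 − rank ∂_1 = 9 − 8 = 1, and the invariant factors of ∂_1 are all 1, so H_0 = Z.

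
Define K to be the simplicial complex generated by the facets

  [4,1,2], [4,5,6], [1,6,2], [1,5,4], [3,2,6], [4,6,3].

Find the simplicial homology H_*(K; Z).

Order the vertices as 1 < 2 < 3 < 4 < 5 < 6. Listing each simplex with vertices in this order, K has dimension 2 with simplices:

  0-simplices (6): [1], [2], [3], [4], [5], [6]
  1-simplices (12): [1,2], [1,4], [1,5], [1,6], [2,3], [2,4], [2,6], [3,4], [3,6], [4,5], [4,6], [5,6]
  2-simplices (6): [1,2,4], [1,2,6], [1,4,5], [2,3,6], [3,4,6], [4,5,6]

so the chain groups are C_0 ≅ Z^6, C_1 ≅ Z^12, C_2 ≅ Z^6.

Boundary ∂_1: C_1 → C_0 maps an edge to its endpoints' difference, ∂[p,q] = q − p. For instance
  ∂[5,6] = [6] − [5].
The 6×12 boundary matrix has rank 5 and Smith normal form diag(1,1,1,1,1).

The boundary map ∂_2: C_2 → C_1 maps a triangle to the signed sum of its edges. For instance
  ∂[2,3,6] = [3,6] − [2,6] + [2,3],
  ∂[4,5,6] = [5,6] − [4,6] + [4,5].
As a 12×6 matrix over Z this has rank 6, with invariant factors (1,1,1,1,1,1).

Reading off H_k = ker ∂_k / im ∂_{k+1}:

  H_0: rank C_0 − rank ∂_1 = 6 − 5 = 1, and the invariant factors of ∂_1 are all 1, so H_0 = Z.
  H_1: rank ker ∂_1 − rank ∂_2 = (12 − 5) − 6 = 1, and the invariant factors of ∂_2 are all 1, so H_1 = Z.
  H_2: rank ker ∂_2 − rank ∂_3 = (6 − 6) − 0 = 0, and there is no ∂_3, so H_2 = 0.

H_0 ≅ Z,  H_1 ≅ Z,  H_2 = 0.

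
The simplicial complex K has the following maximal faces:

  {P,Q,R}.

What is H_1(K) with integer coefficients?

Order the vertices as P < Q < R. Listing each simplex with vertices in this order, K has dimension 2 with simplices:

  0-simplices (3): P, Q, R
  1-simplices (3): PQ, PR, QR
  2-simplices (1): PQR

giving chain groups C_0 ≅ Z^3, C_1 ≅ Z^3, C_2 ≅ Z^1.

Boundary ∂_1: C_1 → C_0 sends each edge [p,q] (with p < q) to q − p. For instance
  ∂PR = R − P.
The resulting 3×3 matrix has rank 2, and its Smith normal form has invariant factors (1,1).

∂_2: C_2 → C_1 sends each 2-simplex [p,q,r] to [q,r] − [p,r] + [p,q]. For instance
  ∂PQR = QR − PR + PQ.
As a 3×1 matrix over Z this has rank 1, with invariant factors (1).

Now H_k = ker ∂_k / im ∂_{k+1}, so:

  H_1: rank ker ∂_1 − rank ∂_2 = (3 − 2) − 1 = 0, and the invariant factors of ∂_2 are all 1, so H_1 = 0.

(K is a triangulation of the 2-simplex.)

H_1 ≅ 0.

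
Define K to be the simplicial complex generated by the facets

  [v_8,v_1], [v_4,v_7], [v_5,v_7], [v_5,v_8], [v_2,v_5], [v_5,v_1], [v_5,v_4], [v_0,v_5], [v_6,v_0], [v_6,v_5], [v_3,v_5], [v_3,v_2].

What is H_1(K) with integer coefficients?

We work with the vertex ordering v_0 < v_1 < v_2 < v_3 < v_4 < v_5 < v_6 < v_7 < v_8. The simplices of K, each written with vertices in increasing order, are:

  0-simplices (9): [v_0], [v_1], [v_2], [v_3], [v_4], [v_5], [v_6], [v_7], [v_8]
  1-simplices (12): [v_0,v_5], [v_0,v_6], [v_1,v_5], [v_1,v_8], [v_2,v_3], [v_2,v_5], [v_3,v_5], [v_4,v_5], [v_4,v_7], [v_5,v_6], [v_5,v_7], [v_5,v_8]

giving chain groups C_0 ≅ Z^9, C_1 ≅ Z^12.

∂_1: C_1 → C_0 is given by ∂[p,q] = [q] − [p]. For instance
  ∂[v_5,v_7] = [v_7] − [v_5].
As a 9×12 matrix over Z this has rank 8, with invariant factors (1,1,1,1,1,1,1,1).

Reading off H_k = ker ∂_k / im ∂_{k+1}:

  H_1: rank ker ∂_1 − rank ∂_2 = (12 − 8) − 0 = 4, and there is no ∂_2, so H_1 ≅ Z^4.

H_1 ≅ Z^4.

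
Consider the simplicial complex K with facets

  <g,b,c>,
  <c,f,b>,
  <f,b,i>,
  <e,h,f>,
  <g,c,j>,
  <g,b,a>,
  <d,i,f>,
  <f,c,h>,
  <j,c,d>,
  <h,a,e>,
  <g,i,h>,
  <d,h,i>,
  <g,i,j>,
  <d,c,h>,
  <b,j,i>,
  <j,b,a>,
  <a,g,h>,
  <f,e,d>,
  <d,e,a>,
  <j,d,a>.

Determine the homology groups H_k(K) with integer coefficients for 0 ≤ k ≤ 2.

Order the vertices as a < b < c < d < e < f < g < h < i < j. Listing each simplex with vertices in this order, K has dimension 2 with simplices:

  0-simplices (10): a, b, c, d, e, f, g, h, i, j
  1-simplices (30): ab, ad, ae, ag, ah, aj, bc, bf, bg, bi, bj, cd, cf, cg, ch, cj, de, df, dh, di, dj, ef, eh, fh, fi, gh, gi, gj, hi, ij
  2-simplices (20): abg, abj, ade, adj, aeh, agh, bcf, bcg, bfi, bij, cdh, cdj, cfh, cgj, def, dfi, dhi, efh, ghi, gij

giving chain groups C_0 ≅ Z^10, C_1 ≅ Z^30, C_2 ≅ Z^20.

∂_1: C_1 → C_0 is given by ∂[p,q] = [q] − [p]. For instance
  ∂dj = j − d.
This gives a 10×30 integer matrix of rank 9; reducing to Smith normal form yields diagonal entries (1,1,1,1,1,1,1,1,1).

Boundary ∂_2: C_2 → C_1 acts by ∂[p,q,r] = [q,r] − [p,r] + [p,q]. For instance
  ∂abg = bg − ag + ab,
  ∂agh = gh − ah + ag.
The 30×20 boundary matrix has rank 20 and Smith normal form diag(1,1,1,1,1,1,1,1,1,1,1,1,1,1,1,1,1,1,1,2).

From H_k ≅ ker(∂_k) / im(∂_{k+1}) we obtain:

  H_0: rank C_0 − rank ∂_1 = 10 − 9 = 1, and the invariant factors of ∂_1 are all 1, so H_0 = Z.
  H_1: rank ker ∂_1 − rank ∂_2 = (30 − 9) − 20 = 1, and ∂_2 has invariant factor 2 > 1, so H_1 = Z ⊕ Z/2Z.
  H_2: rank ker ∂_2 − rank ∂_3 = (20 − 20) − 0 = 0, and there is no ∂_3, so H_2 = 0.

As a check, the Euler characteristic is 10 − 30 + 20 = 0, which agrees with 1 − 1 + 0 = 0.

H_0 = Z,  H_1 = Z ⊕ Z/2Z,  H_2 = 0.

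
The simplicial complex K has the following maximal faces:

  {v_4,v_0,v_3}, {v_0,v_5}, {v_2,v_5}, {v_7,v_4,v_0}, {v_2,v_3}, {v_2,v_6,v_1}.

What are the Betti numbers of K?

We work with the vertex ordering v_0 < v_1 < v_2 < v_3 < v_4 < v_5 < v_6 < v_7. The simplices of K, each written with vertices in increasing order, are:

  0-simplices (8): [v_0], [v_1], [v_2], [v_3], [v_4], [v_5], [v_6], [v_7]
  1-simplices (11): [v_0,v_3], [v_0,v_4], [v_0,v_5], [v_0,v_7], [v_1,v_2], [v_1,v_6], [v_2,v_3], [v_2,v_5], [v_2,v_6], [v_3,v_4], [v_4,v_7]
  2-simplices (3): [v_0,v_3,v_4], [v_0,v_4,v_7], [v_1,v_2,v_6]

Hence C_0 ≅ Z^8, C_1 ≅ Z^11, C_2 ≅ Z^3.

The boundary map ∂_1: C_1 → C_0 sends each edge [p,q] (with p < q) to q − p. For instance
  ∂[v_0,v_3] = [v_3] − [v_0].
The 8×11 boundary matrix has rank 7 and Smith normal form diag(1,1,1,1,1,1,1).

The boundary map ∂_2: C_2 → C_1 acts by ∂[p,q,r] = [q,r] − [p,r] + [p,q]. For instance
  ∂[v_1,v_2,v_6] = [v_2,v_6] − [v_1,v_6] + [v_1,v_2],
  ∂[v_0,v_3,v_4] = [v_3,v_4] − [v_0,v_4] + [v_0,v_3].
The 11×3 boundary matrix has rank 3 and Smith normal form diag(1,1,1).

Computing H_k = (kernel of ∂_k) / (image of ∂_{k+1}):

  H_0: rank C_0 − rank ∂_1 = 8 − 7 = 1, and the invariant factors of ∂_1 are all 1, so H_0 = Z.
  H_1: rank ker ∂_1 − rank ∂_2 = (11 − 7) − 3 = 1, and the invariant factors of ∂_2 are all 1, so H_1 = Z.
  H_2: rank ker ∂_2 − rank ∂_3 = (3 − 3) − 0 = 0, and there is no ∂_3, so H_2 = 0.

Hence the Betti numbers are b_0 = 1, b_1 = 1, b_2 = 0.

b_0 = 1, b_1 = 1, b_2 = 0.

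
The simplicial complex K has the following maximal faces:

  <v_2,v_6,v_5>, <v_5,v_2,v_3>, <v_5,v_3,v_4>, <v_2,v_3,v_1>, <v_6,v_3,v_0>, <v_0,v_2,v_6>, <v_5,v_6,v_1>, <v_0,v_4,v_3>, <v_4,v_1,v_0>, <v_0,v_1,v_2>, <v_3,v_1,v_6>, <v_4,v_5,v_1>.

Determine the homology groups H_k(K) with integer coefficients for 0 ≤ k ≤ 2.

H_0 = Z,  H_1 = Z/2,  H_2 = 0.

Order the vertices as v_0 < v_1 < v_2 < v_3 < v_4 < v_5 < v_6. Listing each simplex with vertices in this order, K has dimension 2 with simplices:

  0-simplices (7): [v_0], [v_1], [v_2], [v_3], [v_4], [v_5], [v_6]
  1-simplices (18): (18 of them)
  2-simplices (12): (12 of them)

giving chain groups C_0 ≅ Z^7, C_1 ≅ Z^18, C_2 ≅ Z^12.

The boundary map ∂_1: C_1 → C_0 is given by ∂[p,q] = [q] − [p].
As a 7×18 matrix over Z this has rank 6, with invariant factors (1,1,1,1,1,1).

Boundary ∂_2: C_2 → C_1 acts by ∂[p,q,r] = [q,r] − [p,r] + [p,q]. For instance
  ∂[v_0,v_1,v_2] = [v_1,v_2] − [v_0,v_2] + [v_0,v_1],
  ∂[v_1,v_5,v_6] = [v_5,v_6] − [v_1,v_6] + [v_1,v_5].
As a 18×12 matrix over Z this has rank 12, with invariant factors (1,1,1,1,1,1,1,1,1,1,1,2).

Reading off H_k = ker ∂_k / im ∂_{k+1}:

  H_0: rank C_0 − rank ∂_1 = 7 − 6 = 1, and the invariant factors of ∂_1 are all 1, so H_0 ≅ Z.
  H_1: rank ker ∂_1 − rank ∂_2 = (18 − 6) − 12 = 0, and ∂_2 has invariant factor 2 > 1, so H_1 ≅ Z/2.
  H_2: rank ker ∂_2 − rank ∂_3 = (12 − 12) − 0 = 0, and there is no ∂_3, so H_2 ≅ 0.

As a check, the Euler characteristic is 7 − 18 + 12 = 1, which agrees with 1 − 0 + 0 = 1.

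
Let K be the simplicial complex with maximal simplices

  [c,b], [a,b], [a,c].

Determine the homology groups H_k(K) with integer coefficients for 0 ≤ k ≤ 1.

H_0 = Z,  H_1 = Z.

Fix the vertex order a < b < c and write every simplex with vertices in increasing order. Then dim K = 1 and the simplices of K are:

  0-simplices (3): a, b, c
  1-simplices (3): ab, ac, bc

Hence C_0 ≅ Z^3, C_1 ≅ Z^3.

Boundary ∂_1: C_1 → C_0 is given by ∂[p,q] = [q] − [p].
The resulting 3×3 matrix has rank 2, and its Smith normal form has invariant factors (1,1).

From H_k ≅ ker(∂_k) / im(∂_{k+1}) we obtain:

  H_0: rank C_0 − rank ∂_1 = 3 − 2 = 1, and the invariant factors of ∂_1 are all 1, so H_0 ≅ Z.
  H_1: rank ker ∂_1 − rank ∂_2 = (3 − 2) − 0 = 1, and there is no ∂_2, so H_1 ≅ Z.

As a check, the Euler characteristic is 3 − 3 = 0, which agrees with 1 − 1 = 0.
(K is a triangulation of the circle S^1.)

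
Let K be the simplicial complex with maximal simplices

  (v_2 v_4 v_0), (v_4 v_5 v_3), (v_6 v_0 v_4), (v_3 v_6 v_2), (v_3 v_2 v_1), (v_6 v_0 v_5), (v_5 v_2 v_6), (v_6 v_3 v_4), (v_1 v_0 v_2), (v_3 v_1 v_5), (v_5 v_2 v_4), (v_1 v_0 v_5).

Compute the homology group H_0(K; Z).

H_0 = Z.

We work with the vertex ordering v_0 < v_1 < v_2 < v_3 < v_4 < v_5 < v_6. The simplices of K, each written with vertices in increasing order, are:

  0-simplices (7): [v_0], [v_1], [v_2], [v_3], [v_4], [v_5], [v_6]
  1-simplices (18): (18 of them)
  2-simplices (12): (12 of them)

so the chain groups are C_0 ≅ Z^7, C_1 ≅ Z^18, C_2 ≅ Z^12.

The boundary map ∂_1: C_1 → C_0 is given by ∂[p,q] = [q] − [p]. For instance
  ∂[v_1,v_2] = [v_2] − [v_1].
This gives a 7×18 integer matrix of rank 6; reducing to Smith normal form yields diagonal entries (1,1,1,1,1,1).

The boundary map ∂_2: C_2 → C_1 acts by ∂[p,q,r] = [q,r] − [p,r] + [p,q]. For instance
  ∂[v_0,v_5,v_6] = [v_5,v_6] − [v_0,v_6] + [v_0,v_5],
  ∂[v_0,v_1,v_5] = [v_1,v_5] − [v_0,v_5] + [v_0,v_1].
The 18×12 boundary matrix has rank 12 and Smith normal form diag(1,1,1,1,1,1,1,1,1,1,1,2).

Computing H_k = (kernel of ∂_k) / (image of ∂_{k+1}):

  H_0: rank C_0 − rank ∂_1 = 7 − 6 = 1, and the invariant factors of ∂_1 are all 1, so H_0 ≅ Z.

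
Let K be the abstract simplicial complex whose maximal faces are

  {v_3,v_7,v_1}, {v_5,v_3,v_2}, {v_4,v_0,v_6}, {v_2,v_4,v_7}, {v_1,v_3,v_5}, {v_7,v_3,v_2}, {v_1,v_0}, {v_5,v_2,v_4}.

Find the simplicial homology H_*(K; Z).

Take the total order v_0 < v_1 < v_2 < v_3 < v_4 < v_5 < v_6 < v_7 on the vertex set. Then K (dimension 2) consists of the simplices:

  0-simplices (8): [v_0], [v_1], [v_2], [v_3], [v_4], [v_5], [v_6], [v_7]
  1-simplices (15): (15 of them)
  2-simplices (7): [v_0,v_4,v_6], [v_1,v_3,v_5], [v_1,v_3,v_7], [v_2,v_3,v_5], [v_2,v_3,v_7], [v_2,v_4,v_5], [v_2,v_4,v_7]

so the chain groups are C_0 ≅ Z^8, C_1 ≅ Z^15, C_2 ≅ Z^7.

The boundary map ∂_1: C_1 → C_0 is given by ∂[p,q] = [q] − [p]. For instance
  ∂[v_1,v_3] = [v_3] − [v_1].
The 8×15 boundary matrix has rank 7 and Smith normal form diag(1,1,1,1,1,1,1).

Boundary ∂_2: C_2 → C_1 maps a triangle to the signed sum of its edges. For instance
  ∂[v_2,v_3,v_7] = [v_3,v_7] − [v_2,v_7] + [v_2,v_3],
  ∂[v_1,v_3,v_7] = [v_3,v_7] − [v_1,v_7] + [v_1,v_3].
The resulting 15×7 matrix has rank 7, and its Smith normal form has invariant factors (1,1,1,1,1,1,1).

Computing H_k = (kernel of ∂_k) / (image of ∂_{k+1}):

  H_0: rank C_0 − rank ∂_1 = 8 − 7 = 1, and the invariant factors of ∂_1 are all 1, so H_0 = Z.
  H_1: rank ker ∂_1 − rank ∂_2 = (15 − 7) − 7 = 1, and the invariant factors of ∂_2 are all 1, so H_1 = Z.
  H_2: rank ker ∂_2 − rank ∂_3 = (7 − 7) − 0 = 0, and there is no ∂_3, so H_2 = 0.

As a check, the Euler characteristic is 8 − 15 + 7 = 0, which agrees with 1 − 1 + 0 = 0.

H_0 ≅ Z,  H_1 ≅ Z,  H_2 = 0.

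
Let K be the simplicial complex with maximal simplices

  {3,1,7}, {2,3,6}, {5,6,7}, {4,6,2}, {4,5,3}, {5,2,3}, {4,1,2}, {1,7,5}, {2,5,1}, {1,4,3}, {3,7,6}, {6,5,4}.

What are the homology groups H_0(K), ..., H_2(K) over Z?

H_0 = Z,  H_1 = Z/2Z,  H_2 = 0.

Take the total order 1 < 2 < 3 < 4 < 5 < 6 < 7 on the vertex set. Then K (dimension 2) consists of the simplices:

  0-simplices (7): [1], [2], [3], [4], [5], [6], [7]
  1-simplices (18): [1,2], [1,3], [1,4], [1,5], [1,7], [2,3], [2,4], [2,5], [2,6], [3,4], [3,5], [3,6], [3,7], [4,5], [4,6], [5,6], [5,7], [6,7]
  2-simplices (12): [1,2,4], [1,2,5], [1,3,4], [1,3,7], [1,5,7], [2,3,5], [2,3,6], [2,4,6], [3,4,5], [3,6,7], [4,5,6], [5,6,7]

Hence C_0 ≅ Z^7, C_1 ≅ Z^18, C_2 ≅ Z^12.

Boundary ∂_1: C_1 → C_0 is given by ∂[p,q] = [q] − [p]. For instance
  ∂[1,4] = [4] − [1].
The 7×18 boundary matrix has rank 6 and Smith normal form diag(1,1,1,1,1,1).

∂_2: C_2 → C_1 sends each 2-simplex [p,q,r] to [q,r] − [p,r] + [p,q]. For instance
  ∂[3,6,7] = [6,7] − [3,7] + [3,6],
  ∂[1,3,7] = [3,7] − [1,7] + [1,3].
This gives a 18×12 integer matrix of rank 12; reducing to Smith normal form yields diagonal entries (1,1,1,1,1,1,1,1,1,1,1,2).

Now H_k = ker ∂_k / im ∂_{k+1}, so:

  H_0: rank C_0 − rank ∂_1 = 7 − 6 = 1, and the invariant factors of ∂_1 are all 1, so H_0 = Z.
  H_1: rank ker ∂_1 − rank ∂_2 = (18 − 6) − 12 = 0, and ∂_2 has invariant factor 2 > 1, so H_1 = Z/2Z.
  H_2: rank ker ∂_2 − rank ∂_3 = (12 − 12) − 0 = 0, and there is no ∂_3, so H_2 = 0.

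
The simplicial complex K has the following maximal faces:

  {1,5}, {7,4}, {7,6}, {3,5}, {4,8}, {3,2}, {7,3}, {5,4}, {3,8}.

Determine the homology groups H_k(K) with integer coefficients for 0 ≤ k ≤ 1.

H_0 ≅ Z,  H_1 ≅ Z^2.

Take the total order 1 < 2 < 3 < 4 < 5 < 6 < 7 < 8 on the vertex set. Then K (dimension 1) consists of the simplices:

  0-simplices (8): [1], [2], [3], [4], [5], [6], [7], [8]
  1-simplices (9): [1,5], [2,3], [3,5], [3,7], [3,8], [4,5], [4,7], [4,8], [6,7]

giving chain groups C_0 ≅ Z^8, C_1 ≅ Z^9.

∂_1: C_1 → C_0 is given by ∂[p,q] = [q] − [p]. For instance
  ∂[6,7] = [7] − [6].
As a 8×9 matrix over Z this has rank 7, with invariant factors (1,1,1,1,1,1,1).

Computing H_k = (kernel of ∂_k) / (image of ∂_{k+1}):

  H_0: rank C_0 − rank ∂_1 = 8 − 7 = 1, and the invariant factors of ∂_1 are all 1, so H_0 ≅ Z.
  H_1: rank ker ∂_1 − rank ∂_2 = (9 − 7) − 0 = 2, and there is no ∂_2, so H_1 ≅ Z^2.

As a check, the Euler characteristic is 8 − 9 = -1, which agrees with 1 − 2 = -1.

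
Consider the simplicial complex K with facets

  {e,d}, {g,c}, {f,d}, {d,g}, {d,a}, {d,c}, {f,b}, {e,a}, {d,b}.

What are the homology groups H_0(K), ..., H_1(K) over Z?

Order the vertices as a < b < c < d < e < f < g. Listing each simplex with vertices in this order, K has dimension 1 with simplices:

  0-simplices (7): a, b, c, d, e, f, g
  1-simplices (9): ad, ae, bd, bf, cd, cg, de, df, dg

so the chain groups are C_0 ≅ Z^7, C_1 ≅ Z^9.

∂_1: C_1 → C_0 sends each edge [p,q] (with p < q) to q − p. For instance
  ∂bd = d − b.
As a 7×9 matrix over Z this has rank 6, with invariant factors (1,1,1,1,1,1).

Now H_k = ker ∂_k / im ∂_{k+1}, so:

  H_0: rank C_0 − rank ∂_1 = 7 − 6 = 1, and the invariant factors of ∂_1 are all 1, so H_0 ≅ Z.
  H_1: rank ker ∂_1 − rank ∂_2 = (9 − 6) − 0 = 3, and there is no ∂_2, so H_1 ≅ Z^3.

H_0 = Z,  H_1 = Z^3.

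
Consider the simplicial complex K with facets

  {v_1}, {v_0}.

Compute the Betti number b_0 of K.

b_0 = 2.

Take the total order v_0 < v_1 on the vertex set. Then K (dimension 0) consists of the simplices:

  0-simplices (2): [v_0], [v_1]

Hence C_0 ≅ Z^2.

Now H_k = ker ∂_k / im ∂_{k+1}, so:

  H_0: rank C_0 − rank ∂_1 = 2 − 0 = 2, and there is no ∂_1, so H_0 ≅ Z^2.

Hence the Betti numbers are b_0 = 2.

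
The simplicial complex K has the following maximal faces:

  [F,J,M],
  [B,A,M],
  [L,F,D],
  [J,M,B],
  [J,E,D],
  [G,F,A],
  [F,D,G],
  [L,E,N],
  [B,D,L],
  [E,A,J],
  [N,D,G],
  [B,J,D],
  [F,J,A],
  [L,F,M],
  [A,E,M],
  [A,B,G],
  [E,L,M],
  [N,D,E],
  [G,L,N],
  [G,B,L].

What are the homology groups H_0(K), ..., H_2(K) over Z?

H_0 = Z,  H_1 = Z ⊕ Z/2,  H_2 = 0.

Order the vertices as A < B < D < E < F < G < J < L < M < N. Listing each simplex with vertices in this order, K has dimension 2 with simplices:

  0-simplices (10): A, B, D, E, F, G, J, L, M, N
  1-simplices (30): AB, AE, AF, AG, AJ, AM, BD, BG, BJ, BL, BM, DE, DF, DG, DJ, DL, DN, EJ, EL, EM, EN, FG, FJ, FL, FM, GL, GN, JM, LM, LN
  2-simplices (20): ABG, ABM, AEJ, AEM, AFG, AFJ, BDJ, BDL, BGL, BJM, DEJ, DEN, DFG, DFL, DGN, ELM, ELN, FJM, FLM, GLN

so the chain groups are C_0 ≅ Z^10, C_1 ≅ Z^30, C_2 ≅ Z^20.

∂_1: C_1 → C_0 sends each edge [p,q] (with p < q) to q − p.
The resulting 10×30 matrix has rank 9, and its Smith normal form has invariant factors (1,1,1,1,1,1,1,1,1).

The boundary map ∂_2: C_2 → C_1 sends each 2-simplex [p,q,r] to [q,r] − [p,r] + [p,q]. For instance
  ∂BGL = GL − BL + BG,
  ∂GLN = LN − GN + GL.
The 30×20 boundary matrix has rank 20 and Smith normal form diag(1,1,1,1,1,1,1,1,1,1,1,1,1,1,1,1,1,1,1,2).

From H_k ≅ ker(∂_k) / im(∂_{k+1}) we obtain:

  H_0: rank C_0 − rank ∂_1 = 10 − 9 = 1, and the invariant factors of ∂_1 are all 1, so H_0 ≅ Z.
  H_1: rank ker ∂_1 − rank ∂_2 = (30 − 9) − 20 = 1, and ∂_2 has invariant factor 2 > 1, so H_1 ≅ Z ⊕ Z/2.
  H_2: rank ker ∂_2 − rank ∂_3 = (20 − 20) − 0 = 0, and there is no ∂_3, so H_2 ≅ 0.

(K is a triangulation of the Klein bottle.)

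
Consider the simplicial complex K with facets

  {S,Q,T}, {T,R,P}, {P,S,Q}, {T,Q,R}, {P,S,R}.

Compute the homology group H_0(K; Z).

H_0 ≅ Z.

Order the vertices as P < Q < R < S < T. Listing each simplex with vertices in this order, K has dimension 2 with simplices:

  0-simplices (5): P, Q, R, S, T
  1-simplices (10): PQ, PR, PS, PT, QR, QS, QT, RS, RT, ST
  2-simplices (5): PQS, PRS, PRT, QRT, QST

so the chain groups are C_0 ≅ Z^5, C_1 ≅ Z^10, C_2 ≅ Z^5.

∂_1: C_1 → C_0 is given by ∂[p,q] = [q] − [p]. For instance
  ∂RT = T − R.
The resulting 5×10 matrix has rank 4, and its Smith normal form has invariant factors (1,1,1,1).

The boundary map ∂_2: C_2 → C_1 acts by ∂[p,q,r] = [q,r] − [p,r] + [p,q]. For instance
  ∂PQS = QS − PS + PQ,
  ∂PRS = RS − PS + PR.
This gives a 10×5 integer matrix of rank 5; reducing to Smith normal form yields diagonal entries (1,1,1,1,1).

Reading off H_k = ker ∂_k / im ∂_{k+1}:

  H_0: rank C_0 − rank ∂_1 = 5 − 4 = 1, and the invariant factors of ∂_1 are all 1, so H_0 = Z.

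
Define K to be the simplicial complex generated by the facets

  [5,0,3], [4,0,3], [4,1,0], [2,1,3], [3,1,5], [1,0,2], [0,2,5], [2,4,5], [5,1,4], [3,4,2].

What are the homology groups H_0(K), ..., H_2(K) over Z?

H_0 = Z,  H_1 = Z/2,  H_2 = 0.

We work with the vertex ordering 0 < 1 < 2 < 3 < 4 < 5. The simplices of K, each written with vertices in increasing order, are:

  0-simplices (6): [0], [1], [2], [3], [4], [5]
  1-simplices (15): [0,1], [0,2], [0,3], [0,4], [0,5], [1,2], [1,3], [1,4], [1,5], [2,3], [2,4], [2,5], [3,4], [3,5], [4,5]
  2-simplices (10): [0,1,2], [0,1,4], [0,2,5], [0,3,4], [0,3,5], [1,2,3], [1,3,5], [1,4,5], [2,3,4], [2,4,5]

Hence C_0 ≅ Z^6, C_1 ≅ Z^15, C_2 ≅ Z^10.

The boundary map ∂_1: C_1 → C_0 sends each edge [p,q] (with p < q) to q − p.
This gives a 6×15 integer matrix of rank 5; reducing to Smith normal form yields diagonal entries (1,1,1,1,1).

∂_2: C_2 → C_1 sends each 2-simplex [p,q,r] to [q,r] − [p,r] + [p,q]. For instance
  ∂[0,1,4] = [1,4] − [0,4] + [0,1],
  ∂[1,3,5] = [3,5] − [1,5] + [1,3].
This gives a 15×10 integer matrix of rank 10; reducing to Smith normal form yields diagonal entries (1,1,1,1,1,1,1,1,1,2).

Computing H_k = (kernel of ∂_k) / (image of ∂_{k+1}):

  H_0: rank C_0 − rank ∂_1 = 6 − 5 = 1, and the invariant factors of ∂_1 are all 1, so H_0 ≅ Z.
  H_1: rank ker ∂_1 − rank ∂_2 = (15 − 5) − 10 = 0, and ∂_2 has invariant factor 2 > 1, so H_1 ≅ Z/2.
  H_2: rank ker ∂_2 − rank ∂_3 = (10 − 10) − 0 = 0, and there is no ∂_3, so H_2 ≅ 0.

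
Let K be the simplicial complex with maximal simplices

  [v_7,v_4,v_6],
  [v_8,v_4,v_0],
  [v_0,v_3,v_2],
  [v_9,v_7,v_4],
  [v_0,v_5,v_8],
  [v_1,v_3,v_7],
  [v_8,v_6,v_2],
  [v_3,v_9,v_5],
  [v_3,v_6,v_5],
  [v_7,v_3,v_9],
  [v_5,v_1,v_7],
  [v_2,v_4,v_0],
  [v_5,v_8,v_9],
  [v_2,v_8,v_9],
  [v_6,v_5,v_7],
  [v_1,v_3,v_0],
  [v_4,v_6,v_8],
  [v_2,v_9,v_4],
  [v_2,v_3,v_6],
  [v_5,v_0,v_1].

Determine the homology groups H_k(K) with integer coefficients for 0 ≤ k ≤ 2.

H_0 = Z,  H_1 = Z × Z/2,  H_2 = 0.

We work with the vertex ordering v_0 < v_1 < v_2 < v_3 < v_4 < v_5 < v_6 < v_7 < v_8 < v_9. The simplices of K, each written with vertices in increasing order, are:

  0-simplices (10): [v_0], [v_1], [v_2], [v_3], [v_4], [v_5], [v_6], [v_7], [v_8], [v_9]
  1-simplices (30): (30 of them)
  2-simplices (20): (20 of them)

so the chain groups are C_0 ≅ Z^10, C_1 ≅ Z^30, C_2 ≅ Z^20.

∂_1: C_1 → C_0 sends each edge [p,q] (with p < q) to q − p.
The resulting 10×30 matrix has rank 9, and its Smith normal form has invariant factors (1,1,1,1,1,1,1,1,1).

Boundary ∂_2: C_2 → C_1 sends each 2-simplex [p,q,r] to [q,r] − [p,r] + [p,q]. For instance
  ∂[v_3,v_5,v_6] = [v_5,v_6] − [v_3,v_6] + [v_3,v_5],
  ∂[v_2,v_3,v_6] = [v_3,v_6] − [v_2,v_6] + [v_2,v_3].
The resulting 30×20 matrix has rank 20, and its Smith normal form has invariant factors (1,1,1,1,1,1,1,1,1,1,1,1,1,1,1,1,1,1,1,2).

Now H_k = ker ∂_k / im ∂_{k+1}, so:

  H_0: rank C_0 − rank ∂_1 = 10 − 9 = 1, and the invariant factors of ∂_1 are all 1, so H_0 = Z.
  H_1: rank ker ∂_1 − rank ∂_2 = (30 − 9) − 20 = 1, and ∂_2 has invariant factor 2 > 1, so H_1 = Z × Z/2.
  H_2: rank ker ∂_2 − rank ∂_3 = (20 − 20) − 0 = 0, and there is no ∂_3, so H_2 = 0.

As a check, the Euler characteristic is 10 − 30 + 20 = 0, which agrees with 1 − 1 + 0 = 0.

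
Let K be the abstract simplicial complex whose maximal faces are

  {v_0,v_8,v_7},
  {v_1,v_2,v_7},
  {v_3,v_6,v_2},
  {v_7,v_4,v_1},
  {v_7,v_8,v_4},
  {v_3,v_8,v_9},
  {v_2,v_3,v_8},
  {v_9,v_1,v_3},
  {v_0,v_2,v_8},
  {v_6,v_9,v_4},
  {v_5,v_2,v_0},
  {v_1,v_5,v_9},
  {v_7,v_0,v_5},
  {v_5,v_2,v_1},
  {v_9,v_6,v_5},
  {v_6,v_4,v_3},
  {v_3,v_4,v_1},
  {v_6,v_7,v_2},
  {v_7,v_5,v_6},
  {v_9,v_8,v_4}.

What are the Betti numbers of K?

We work with the vertex ordering v_0 < v_1 < v_2 < v_3 < v_4 < v_5 < v_6 < v_7 < v_8 < v_9. The simplices of K, each written with vertices in increasing order, are:

  0-simplices (10): [v_0], [v_1], [v_2], [v_3], [v_4], [v_5], [v_6], [v_7], [v_8], [v_9]
  1-simplices (30): (30 of them)
  2-simplices (20): (20 of them)

so the chain groups are C_0 ≅ Z^10, C_1 ≅ Z^30, C_2 ≅ Z^20.

The boundary map ∂_1: C_1 → C_0 sends each edge [p,q] (with p < q) to q − p.
The resulting 10×30 matrix has rank 9, and its Smith normal form has invariant factors (1,1,1,1,1,1,1,1,1).

Boundary ∂_2: C_2 → C_1 sends each 2-simplex [p,q,r] to [q,r] − [p,r] + [p,q]. For instance
  ∂[v_0,v_5,v_7] = [v_5,v_7] − [v_0,v_7] + [v_0,v_5],
  ∂[v_3,v_4,v_6] = [v_4,v_6] − [v_3,v_6] + [v_3,v_4].
As a 30×20 matrix over Z this has rank 20, with invariant factors (1,1,1,1,1,1,1,1,1,1,1,1,1,1,1,1,1,1,1,2).

Reading off H_k = ker ∂_k / im ∂_{k+1}:

  H_0: rank C_0 − rank ∂_1 = 10 − 9 = 1, and the invariant factors of ∂_1 are all 1, so H_0 ≅ Z.
  H_1: rank ker ∂_1 − rank ∂_2 = (30 − 9) − 20 = 1, and ∂_2 has invariant factor 2 > 1, so H_1 ≅ Z ⊕ Z/2Z.
  H_2: rank ker ∂_2 − rank ∂_3 = (20 − 20) − 0 = 0, and there is no ∂_3, so H_2 ≅ 0.

(K is a triangulation of the Klein bottle.)

Hence the Betti numbers are b_0 = 1, b_1 = 1, b_2 = 0.

b_0 = 1, b_1 = 1, b_2 = 0.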